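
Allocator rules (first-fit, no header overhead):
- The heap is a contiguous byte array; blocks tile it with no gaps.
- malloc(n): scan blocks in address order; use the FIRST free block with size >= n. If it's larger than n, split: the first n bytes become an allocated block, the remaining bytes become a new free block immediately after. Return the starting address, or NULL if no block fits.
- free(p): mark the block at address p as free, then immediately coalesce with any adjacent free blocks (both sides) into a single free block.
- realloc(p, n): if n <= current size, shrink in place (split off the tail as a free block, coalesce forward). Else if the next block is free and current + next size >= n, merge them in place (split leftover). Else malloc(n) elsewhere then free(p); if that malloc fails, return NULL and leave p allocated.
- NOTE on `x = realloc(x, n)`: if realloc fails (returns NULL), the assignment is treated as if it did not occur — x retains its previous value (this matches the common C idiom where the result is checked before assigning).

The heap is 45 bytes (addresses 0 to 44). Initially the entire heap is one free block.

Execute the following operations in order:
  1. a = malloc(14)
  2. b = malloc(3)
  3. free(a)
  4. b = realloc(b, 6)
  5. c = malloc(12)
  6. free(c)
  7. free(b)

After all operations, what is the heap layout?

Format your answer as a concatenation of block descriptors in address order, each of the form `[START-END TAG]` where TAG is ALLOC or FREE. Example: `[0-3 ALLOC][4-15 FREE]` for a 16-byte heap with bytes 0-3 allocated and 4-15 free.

Op 1: a = malloc(14) -> a = 0; heap: [0-13 ALLOC][14-44 FREE]
Op 2: b = malloc(3) -> b = 14; heap: [0-13 ALLOC][14-16 ALLOC][17-44 FREE]
Op 3: free(a) -> (freed a); heap: [0-13 FREE][14-16 ALLOC][17-44 FREE]
Op 4: b = realloc(b, 6) -> b = 14; heap: [0-13 FREE][14-19 ALLOC][20-44 FREE]
Op 5: c = malloc(12) -> c = 0; heap: [0-11 ALLOC][12-13 FREE][14-19 ALLOC][20-44 FREE]
Op 6: free(c) -> (freed c); heap: [0-13 FREE][14-19 ALLOC][20-44 FREE]
Op 7: free(b) -> (freed b); heap: [0-44 FREE]

Answer: [0-44 FREE]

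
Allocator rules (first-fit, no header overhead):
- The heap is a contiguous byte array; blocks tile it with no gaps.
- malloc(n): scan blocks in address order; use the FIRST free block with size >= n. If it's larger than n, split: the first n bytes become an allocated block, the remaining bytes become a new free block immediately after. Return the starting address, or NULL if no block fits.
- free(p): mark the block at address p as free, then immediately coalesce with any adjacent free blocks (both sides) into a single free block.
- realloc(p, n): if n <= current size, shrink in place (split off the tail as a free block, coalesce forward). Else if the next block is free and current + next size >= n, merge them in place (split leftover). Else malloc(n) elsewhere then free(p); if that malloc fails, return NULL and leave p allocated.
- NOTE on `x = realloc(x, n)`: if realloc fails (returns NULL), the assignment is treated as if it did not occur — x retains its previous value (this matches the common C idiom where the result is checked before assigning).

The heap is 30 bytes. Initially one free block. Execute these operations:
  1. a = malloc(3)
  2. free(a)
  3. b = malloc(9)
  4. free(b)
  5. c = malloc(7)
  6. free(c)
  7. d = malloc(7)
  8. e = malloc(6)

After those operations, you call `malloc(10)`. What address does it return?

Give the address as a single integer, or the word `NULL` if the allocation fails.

Op 1: a = malloc(3) -> a = 0; heap: [0-2 ALLOC][3-29 FREE]
Op 2: free(a) -> (freed a); heap: [0-29 FREE]
Op 3: b = malloc(9) -> b = 0; heap: [0-8 ALLOC][9-29 FREE]
Op 4: free(b) -> (freed b); heap: [0-29 FREE]
Op 5: c = malloc(7) -> c = 0; heap: [0-6 ALLOC][7-29 FREE]
Op 6: free(c) -> (freed c); heap: [0-29 FREE]
Op 7: d = malloc(7) -> d = 0; heap: [0-6 ALLOC][7-29 FREE]
Op 8: e = malloc(6) -> e = 7; heap: [0-6 ALLOC][7-12 ALLOC][13-29 FREE]
malloc(10): first-fit scan over [0-6 ALLOC][7-12 ALLOC][13-29 FREE] -> 13

Answer: 13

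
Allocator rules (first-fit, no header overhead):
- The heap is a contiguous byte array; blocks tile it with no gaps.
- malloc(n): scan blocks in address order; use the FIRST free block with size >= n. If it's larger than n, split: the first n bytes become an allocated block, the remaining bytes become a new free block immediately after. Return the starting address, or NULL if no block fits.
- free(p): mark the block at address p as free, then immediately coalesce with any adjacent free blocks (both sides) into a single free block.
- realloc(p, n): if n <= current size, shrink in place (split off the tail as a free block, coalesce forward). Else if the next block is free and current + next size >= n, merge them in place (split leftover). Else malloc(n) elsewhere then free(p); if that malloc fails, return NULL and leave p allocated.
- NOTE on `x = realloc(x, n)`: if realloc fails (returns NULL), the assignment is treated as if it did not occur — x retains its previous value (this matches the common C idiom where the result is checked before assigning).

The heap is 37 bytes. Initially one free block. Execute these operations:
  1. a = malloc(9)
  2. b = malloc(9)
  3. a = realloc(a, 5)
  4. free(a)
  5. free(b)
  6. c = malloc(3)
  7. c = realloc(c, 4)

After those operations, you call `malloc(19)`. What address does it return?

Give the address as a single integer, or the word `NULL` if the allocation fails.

Answer: 4

Derivation:
Op 1: a = malloc(9) -> a = 0; heap: [0-8 ALLOC][9-36 FREE]
Op 2: b = malloc(9) -> b = 9; heap: [0-8 ALLOC][9-17 ALLOC][18-36 FREE]
Op 3: a = realloc(a, 5) -> a = 0; heap: [0-4 ALLOC][5-8 FREE][9-17 ALLOC][18-36 FREE]
Op 4: free(a) -> (freed a); heap: [0-8 FREE][9-17 ALLOC][18-36 FREE]
Op 5: free(b) -> (freed b); heap: [0-36 FREE]
Op 6: c = malloc(3) -> c = 0; heap: [0-2 ALLOC][3-36 FREE]
Op 7: c = realloc(c, 4) -> c = 0; heap: [0-3 ALLOC][4-36 FREE]
malloc(19): first-fit scan over [0-3 ALLOC][4-36 FREE] -> 4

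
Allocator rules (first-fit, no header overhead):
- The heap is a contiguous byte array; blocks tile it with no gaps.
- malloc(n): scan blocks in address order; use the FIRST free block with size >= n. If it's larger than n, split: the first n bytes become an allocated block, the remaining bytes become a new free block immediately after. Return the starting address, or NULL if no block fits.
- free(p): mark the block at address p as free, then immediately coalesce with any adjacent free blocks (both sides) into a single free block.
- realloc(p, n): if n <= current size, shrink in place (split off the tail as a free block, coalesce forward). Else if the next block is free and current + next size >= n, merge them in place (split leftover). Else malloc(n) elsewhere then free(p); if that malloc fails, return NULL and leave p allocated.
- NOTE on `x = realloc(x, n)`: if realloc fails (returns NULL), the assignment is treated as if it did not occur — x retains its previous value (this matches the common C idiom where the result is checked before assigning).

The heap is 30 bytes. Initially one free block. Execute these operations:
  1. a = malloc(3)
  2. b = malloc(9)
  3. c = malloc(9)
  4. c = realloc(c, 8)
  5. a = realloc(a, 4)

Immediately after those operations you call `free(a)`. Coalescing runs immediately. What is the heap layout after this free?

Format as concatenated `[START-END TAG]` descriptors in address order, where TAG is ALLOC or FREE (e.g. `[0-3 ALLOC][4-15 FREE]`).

Answer: [0-2 FREE][3-11 ALLOC][12-19 ALLOC][20-29 FREE]

Derivation:
Op 1: a = malloc(3) -> a = 0; heap: [0-2 ALLOC][3-29 FREE]
Op 2: b = malloc(9) -> b = 3; heap: [0-2 ALLOC][3-11 ALLOC][12-29 FREE]
Op 3: c = malloc(9) -> c = 12; heap: [0-2 ALLOC][3-11 ALLOC][12-20 ALLOC][21-29 FREE]
Op 4: c = realloc(c, 8) -> c = 12; heap: [0-2 ALLOC][3-11 ALLOC][12-19 ALLOC][20-29 FREE]
Op 5: a = realloc(a, 4) -> a = 20; heap: [0-2 FREE][3-11 ALLOC][12-19 ALLOC][20-23 ALLOC][24-29 FREE]
free(a): a = 20 -> block [20-23 ALLOC]; mark free, coalesce with adjacent free neighbors -> [0-2 FREE][3-11 ALLOC][12-19 ALLOC][20-29 FREE]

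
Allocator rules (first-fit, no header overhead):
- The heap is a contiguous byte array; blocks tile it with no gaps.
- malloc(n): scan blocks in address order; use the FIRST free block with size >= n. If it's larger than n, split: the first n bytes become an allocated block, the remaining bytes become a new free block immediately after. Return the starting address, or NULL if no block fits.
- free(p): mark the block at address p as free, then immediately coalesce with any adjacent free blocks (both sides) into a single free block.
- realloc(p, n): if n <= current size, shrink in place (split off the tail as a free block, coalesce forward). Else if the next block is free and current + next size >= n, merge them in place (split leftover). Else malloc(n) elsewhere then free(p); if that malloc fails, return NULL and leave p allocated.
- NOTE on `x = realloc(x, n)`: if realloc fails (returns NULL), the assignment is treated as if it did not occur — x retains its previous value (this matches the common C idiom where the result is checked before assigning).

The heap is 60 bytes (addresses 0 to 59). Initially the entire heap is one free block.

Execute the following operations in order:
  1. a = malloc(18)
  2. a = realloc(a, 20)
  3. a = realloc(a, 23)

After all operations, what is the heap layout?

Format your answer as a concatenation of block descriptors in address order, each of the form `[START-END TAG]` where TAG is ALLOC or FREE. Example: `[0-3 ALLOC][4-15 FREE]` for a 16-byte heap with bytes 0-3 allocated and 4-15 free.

Op 1: a = malloc(18) -> a = 0; heap: [0-17 ALLOC][18-59 FREE]
Op 2: a = realloc(a, 20) -> a = 0; heap: [0-19 ALLOC][20-59 FREE]
Op 3: a = realloc(a, 23) -> a = 0; heap: [0-22 ALLOC][23-59 FREE]

Answer: [0-22 ALLOC][23-59 FREE]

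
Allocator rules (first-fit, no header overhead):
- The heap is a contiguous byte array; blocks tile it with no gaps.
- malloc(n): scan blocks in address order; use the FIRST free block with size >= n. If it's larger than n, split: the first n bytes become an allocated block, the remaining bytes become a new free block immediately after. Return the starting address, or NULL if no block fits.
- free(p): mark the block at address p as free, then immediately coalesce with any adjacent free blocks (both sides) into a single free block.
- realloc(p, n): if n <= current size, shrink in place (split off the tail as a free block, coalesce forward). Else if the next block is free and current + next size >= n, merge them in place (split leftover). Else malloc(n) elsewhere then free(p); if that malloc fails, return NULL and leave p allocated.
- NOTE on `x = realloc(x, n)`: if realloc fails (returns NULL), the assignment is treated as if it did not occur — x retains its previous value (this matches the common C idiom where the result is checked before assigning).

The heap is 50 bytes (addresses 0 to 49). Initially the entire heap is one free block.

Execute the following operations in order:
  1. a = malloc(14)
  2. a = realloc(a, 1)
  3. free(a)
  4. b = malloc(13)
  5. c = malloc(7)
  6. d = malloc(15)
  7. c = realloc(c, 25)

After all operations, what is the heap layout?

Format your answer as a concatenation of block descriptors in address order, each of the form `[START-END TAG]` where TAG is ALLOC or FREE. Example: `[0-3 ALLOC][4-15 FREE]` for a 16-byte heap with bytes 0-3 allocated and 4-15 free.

Answer: [0-12 ALLOC][13-19 ALLOC][20-34 ALLOC][35-49 FREE]

Derivation:
Op 1: a = malloc(14) -> a = 0; heap: [0-13 ALLOC][14-49 FREE]
Op 2: a = realloc(a, 1) -> a = 0; heap: [0-0 ALLOC][1-49 FREE]
Op 3: free(a) -> (freed a); heap: [0-49 FREE]
Op 4: b = malloc(13) -> b = 0; heap: [0-12 ALLOC][13-49 FREE]
Op 5: c = malloc(7) -> c = 13; heap: [0-12 ALLOC][13-19 ALLOC][20-49 FREE]
Op 6: d = malloc(15) -> d = 20; heap: [0-12 ALLOC][13-19 ALLOC][20-34 ALLOC][35-49 FREE]
Op 7: c = realloc(c, 25) -> NULL (c unchanged); heap: [0-12 ALLOC][13-19 ALLOC][20-34 ALLOC][35-49 FREE]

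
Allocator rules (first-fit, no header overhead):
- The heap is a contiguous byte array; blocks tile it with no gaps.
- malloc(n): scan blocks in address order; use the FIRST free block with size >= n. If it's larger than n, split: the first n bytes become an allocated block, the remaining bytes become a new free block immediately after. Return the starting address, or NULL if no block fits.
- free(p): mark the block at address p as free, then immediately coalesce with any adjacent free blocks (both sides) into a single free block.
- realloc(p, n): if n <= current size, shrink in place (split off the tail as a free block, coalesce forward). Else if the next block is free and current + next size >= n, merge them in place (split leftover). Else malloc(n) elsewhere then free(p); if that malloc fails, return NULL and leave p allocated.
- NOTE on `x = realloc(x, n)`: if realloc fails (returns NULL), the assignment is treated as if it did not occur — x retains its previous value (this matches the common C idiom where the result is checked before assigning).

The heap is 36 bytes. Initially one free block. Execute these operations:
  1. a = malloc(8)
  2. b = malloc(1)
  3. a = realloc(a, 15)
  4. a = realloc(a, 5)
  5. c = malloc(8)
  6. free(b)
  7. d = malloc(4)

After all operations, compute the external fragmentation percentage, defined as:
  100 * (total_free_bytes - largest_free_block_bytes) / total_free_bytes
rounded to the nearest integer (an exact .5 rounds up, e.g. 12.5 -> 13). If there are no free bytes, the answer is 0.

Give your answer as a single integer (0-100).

Answer: 5

Derivation:
Op 1: a = malloc(8) -> a = 0; heap: [0-7 ALLOC][8-35 FREE]
Op 2: b = malloc(1) -> b = 8; heap: [0-7 ALLOC][8-8 ALLOC][9-35 FREE]
Op 3: a = realloc(a, 15) -> a = 9; heap: [0-7 FREE][8-8 ALLOC][9-23 ALLOC][24-35 FREE]
Op 4: a = realloc(a, 5) -> a = 9; heap: [0-7 FREE][8-8 ALLOC][9-13 ALLOC][14-35 FREE]
Op 5: c = malloc(8) -> c = 0; heap: [0-7 ALLOC][8-8 ALLOC][9-13 ALLOC][14-35 FREE]
Op 6: free(b) -> (freed b); heap: [0-7 ALLOC][8-8 FREE][9-13 ALLOC][14-35 FREE]
Op 7: d = malloc(4) -> d = 14; heap: [0-7 ALLOC][8-8 FREE][9-13 ALLOC][14-17 ALLOC][18-35 FREE]
Free blocks: [1 18] total_free=19 largest=18 -> 100*(19-18)/19 = 100/19 ≈ 5.263 -> rounds to 5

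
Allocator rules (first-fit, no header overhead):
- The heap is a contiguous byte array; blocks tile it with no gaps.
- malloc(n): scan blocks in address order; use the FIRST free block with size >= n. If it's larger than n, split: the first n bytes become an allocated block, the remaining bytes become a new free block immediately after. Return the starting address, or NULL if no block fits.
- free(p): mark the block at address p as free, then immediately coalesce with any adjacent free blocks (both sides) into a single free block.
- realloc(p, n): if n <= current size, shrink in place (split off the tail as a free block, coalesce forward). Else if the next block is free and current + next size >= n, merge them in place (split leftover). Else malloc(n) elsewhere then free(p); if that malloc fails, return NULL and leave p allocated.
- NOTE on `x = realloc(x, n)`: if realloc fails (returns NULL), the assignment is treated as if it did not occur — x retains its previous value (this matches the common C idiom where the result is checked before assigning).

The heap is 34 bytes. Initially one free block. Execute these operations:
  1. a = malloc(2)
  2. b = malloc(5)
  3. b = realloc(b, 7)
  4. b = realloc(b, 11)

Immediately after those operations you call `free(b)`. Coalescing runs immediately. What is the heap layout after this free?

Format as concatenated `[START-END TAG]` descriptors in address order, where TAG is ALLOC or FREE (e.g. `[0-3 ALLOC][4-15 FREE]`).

Op 1: a = malloc(2) -> a = 0; heap: [0-1 ALLOC][2-33 FREE]
Op 2: b = malloc(5) -> b = 2; heap: [0-1 ALLOC][2-6 ALLOC][7-33 FREE]
Op 3: b = realloc(b, 7) -> b = 2; heap: [0-1 ALLOC][2-8 ALLOC][9-33 FREE]
Op 4: b = realloc(b, 11) -> b = 2; heap: [0-1 ALLOC][2-12 ALLOC][13-33 FREE]
free(b): b = 2 -> block [2-12 ALLOC]; mark free, coalesce with adjacent free neighbors -> [0-1 ALLOC][2-33 FREE]

Answer: [0-1 ALLOC][2-33 FREE]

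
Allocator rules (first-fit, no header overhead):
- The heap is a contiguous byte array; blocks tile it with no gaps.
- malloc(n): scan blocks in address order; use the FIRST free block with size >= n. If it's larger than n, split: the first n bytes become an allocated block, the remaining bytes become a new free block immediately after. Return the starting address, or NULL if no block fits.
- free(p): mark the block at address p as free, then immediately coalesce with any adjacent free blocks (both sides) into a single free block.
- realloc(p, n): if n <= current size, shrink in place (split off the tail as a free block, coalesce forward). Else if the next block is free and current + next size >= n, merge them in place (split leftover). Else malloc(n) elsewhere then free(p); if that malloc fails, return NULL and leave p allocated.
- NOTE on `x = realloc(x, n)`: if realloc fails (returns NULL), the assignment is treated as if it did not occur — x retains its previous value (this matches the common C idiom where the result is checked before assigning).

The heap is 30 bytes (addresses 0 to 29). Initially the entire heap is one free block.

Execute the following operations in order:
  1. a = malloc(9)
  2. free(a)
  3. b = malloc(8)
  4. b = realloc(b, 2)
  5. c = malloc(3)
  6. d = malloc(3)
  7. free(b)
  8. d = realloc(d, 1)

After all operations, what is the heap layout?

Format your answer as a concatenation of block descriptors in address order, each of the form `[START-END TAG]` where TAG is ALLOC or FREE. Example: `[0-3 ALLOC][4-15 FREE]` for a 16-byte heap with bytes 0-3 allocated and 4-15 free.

Op 1: a = malloc(9) -> a = 0; heap: [0-8 ALLOC][9-29 FREE]
Op 2: free(a) -> (freed a); heap: [0-29 FREE]
Op 3: b = malloc(8) -> b = 0; heap: [0-7 ALLOC][8-29 FREE]
Op 4: b = realloc(b, 2) -> b = 0; heap: [0-1 ALLOC][2-29 FREE]
Op 5: c = malloc(3) -> c = 2; heap: [0-1 ALLOC][2-4 ALLOC][5-29 FREE]
Op 6: d = malloc(3) -> d = 5; heap: [0-1 ALLOC][2-4 ALLOC][5-7 ALLOC][8-29 FREE]
Op 7: free(b) -> (freed b); heap: [0-1 FREE][2-4 ALLOC][5-7 ALLOC][8-29 FREE]
Op 8: d = realloc(d, 1) -> d = 5; heap: [0-1 FREE][2-4 ALLOC][5-5 ALLOC][6-29 FREE]

Answer: [0-1 FREE][2-4 ALLOC][5-5 ALLOC][6-29 FREE]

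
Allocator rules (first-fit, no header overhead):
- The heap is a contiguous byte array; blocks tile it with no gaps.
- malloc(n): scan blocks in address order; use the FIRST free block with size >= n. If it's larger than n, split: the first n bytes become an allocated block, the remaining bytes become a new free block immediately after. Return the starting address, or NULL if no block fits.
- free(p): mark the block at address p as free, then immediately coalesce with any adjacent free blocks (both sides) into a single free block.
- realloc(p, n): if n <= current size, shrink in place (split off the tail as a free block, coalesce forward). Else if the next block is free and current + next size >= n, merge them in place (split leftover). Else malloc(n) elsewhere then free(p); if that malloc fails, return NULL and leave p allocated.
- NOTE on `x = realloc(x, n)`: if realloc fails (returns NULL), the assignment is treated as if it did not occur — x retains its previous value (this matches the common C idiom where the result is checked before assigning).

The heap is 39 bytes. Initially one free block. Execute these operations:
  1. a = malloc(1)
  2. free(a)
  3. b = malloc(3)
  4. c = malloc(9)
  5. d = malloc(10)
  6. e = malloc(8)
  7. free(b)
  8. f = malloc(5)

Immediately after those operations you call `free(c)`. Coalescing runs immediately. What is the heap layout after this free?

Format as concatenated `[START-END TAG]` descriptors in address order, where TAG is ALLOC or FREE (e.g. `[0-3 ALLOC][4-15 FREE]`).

Answer: [0-11 FREE][12-21 ALLOC][22-29 ALLOC][30-34 ALLOC][35-38 FREE]

Derivation:
Op 1: a = malloc(1) -> a = 0; heap: [0-0 ALLOC][1-38 FREE]
Op 2: free(a) -> (freed a); heap: [0-38 FREE]
Op 3: b = malloc(3) -> b = 0; heap: [0-2 ALLOC][3-38 FREE]
Op 4: c = malloc(9) -> c = 3; heap: [0-2 ALLOC][3-11 ALLOC][12-38 FREE]
Op 5: d = malloc(10) -> d = 12; heap: [0-2 ALLOC][3-11 ALLOC][12-21 ALLOC][22-38 FREE]
Op 6: e = malloc(8) -> e = 22; heap: [0-2 ALLOC][3-11 ALLOC][12-21 ALLOC][22-29 ALLOC][30-38 FREE]
Op 7: free(b) -> (freed b); heap: [0-2 FREE][3-11 ALLOC][12-21 ALLOC][22-29 ALLOC][30-38 FREE]
Op 8: f = malloc(5) -> f = 30; heap: [0-2 FREE][3-11 ALLOC][12-21 ALLOC][22-29 ALLOC][30-34 ALLOC][35-38 FREE]
free(c): c = 3 -> block [3-11 ALLOC]; mark free, coalesce with adjacent free neighbors -> [0-11 FREE][12-21 ALLOC][22-29 ALLOC][30-34 ALLOC][35-38 FREE]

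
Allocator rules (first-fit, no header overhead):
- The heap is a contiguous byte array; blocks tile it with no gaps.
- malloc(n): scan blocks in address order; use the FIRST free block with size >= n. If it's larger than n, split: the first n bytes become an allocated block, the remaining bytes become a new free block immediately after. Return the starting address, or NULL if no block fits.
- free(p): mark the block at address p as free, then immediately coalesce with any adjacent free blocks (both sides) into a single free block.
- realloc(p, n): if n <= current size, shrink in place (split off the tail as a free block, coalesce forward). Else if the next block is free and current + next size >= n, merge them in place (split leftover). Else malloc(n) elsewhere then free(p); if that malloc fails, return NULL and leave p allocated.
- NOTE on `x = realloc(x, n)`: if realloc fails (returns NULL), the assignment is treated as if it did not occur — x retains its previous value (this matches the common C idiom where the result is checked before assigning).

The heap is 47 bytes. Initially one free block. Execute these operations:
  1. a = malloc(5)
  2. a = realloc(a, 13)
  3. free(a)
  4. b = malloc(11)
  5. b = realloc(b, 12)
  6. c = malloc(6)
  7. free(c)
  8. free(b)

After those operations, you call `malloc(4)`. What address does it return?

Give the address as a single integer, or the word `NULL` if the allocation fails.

Answer: 0

Derivation:
Op 1: a = malloc(5) -> a = 0; heap: [0-4 ALLOC][5-46 FREE]
Op 2: a = realloc(a, 13) -> a = 0; heap: [0-12 ALLOC][13-46 FREE]
Op 3: free(a) -> (freed a); heap: [0-46 FREE]
Op 4: b = malloc(11) -> b = 0; heap: [0-10 ALLOC][11-46 FREE]
Op 5: b = realloc(b, 12) -> b = 0; heap: [0-11 ALLOC][12-46 FREE]
Op 6: c = malloc(6) -> c = 12; heap: [0-11 ALLOC][12-17 ALLOC][18-46 FREE]
Op 7: free(c) -> (freed c); heap: [0-11 ALLOC][12-46 FREE]
Op 8: free(b) -> (freed b); heap: [0-46 FREE]
malloc(4): first-fit scan over [0-46 FREE] -> 0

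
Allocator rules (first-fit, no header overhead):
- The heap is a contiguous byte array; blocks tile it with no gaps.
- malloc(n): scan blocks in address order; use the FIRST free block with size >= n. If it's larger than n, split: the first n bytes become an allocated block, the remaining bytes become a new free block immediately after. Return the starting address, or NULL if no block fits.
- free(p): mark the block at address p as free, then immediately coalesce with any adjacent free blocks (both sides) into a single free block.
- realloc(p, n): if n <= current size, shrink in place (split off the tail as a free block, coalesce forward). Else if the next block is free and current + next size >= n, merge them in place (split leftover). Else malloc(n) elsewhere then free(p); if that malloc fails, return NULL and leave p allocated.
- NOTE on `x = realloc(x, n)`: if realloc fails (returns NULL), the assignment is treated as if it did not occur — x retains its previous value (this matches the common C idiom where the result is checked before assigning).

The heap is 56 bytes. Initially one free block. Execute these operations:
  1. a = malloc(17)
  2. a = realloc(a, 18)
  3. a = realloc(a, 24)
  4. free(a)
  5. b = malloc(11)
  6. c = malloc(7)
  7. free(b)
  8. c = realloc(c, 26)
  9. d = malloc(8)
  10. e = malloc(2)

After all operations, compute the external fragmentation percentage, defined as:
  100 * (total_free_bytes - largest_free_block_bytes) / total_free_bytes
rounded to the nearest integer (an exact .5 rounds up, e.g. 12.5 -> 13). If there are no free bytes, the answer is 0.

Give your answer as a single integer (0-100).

Answer: 5

Derivation:
Op 1: a = malloc(17) -> a = 0; heap: [0-16 ALLOC][17-55 FREE]
Op 2: a = realloc(a, 18) -> a = 0; heap: [0-17 ALLOC][18-55 FREE]
Op 3: a = realloc(a, 24) -> a = 0; heap: [0-23 ALLOC][24-55 FREE]
Op 4: free(a) -> (freed a); heap: [0-55 FREE]
Op 5: b = malloc(11) -> b = 0; heap: [0-10 ALLOC][11-55 FREE]
Op 6: c = malloc(7) -> c = 11; heap: [0-10 ALLOC][11-17 ALLOC][18-55 FREE]
Op 7: free(b) -> (freed b); heap: [0-10 FREE][11-17 ALLOC][18-55 FREE]
Op 8: c = realloc(c, 26) -> c = 11; heap: [0-10 FREE][11-36 ALLOC][37-55 FREE]
Op 9: d = malloc(8) -> d = 0; heap: [0-7 ALLOC][8-10 FREE][11-36 ALLOC][37-55 FREE]
Op 10: e = malloc(2) -> e = 8; heap: [0-7 ALLOC][8-9 ALLOC][10-10 FREE][11-36 ALLOC][37-55 FREE]
Free blocks: [1 19] total_free=20 largest=19 -> 100*(20-19)/20 = 100/20 = 5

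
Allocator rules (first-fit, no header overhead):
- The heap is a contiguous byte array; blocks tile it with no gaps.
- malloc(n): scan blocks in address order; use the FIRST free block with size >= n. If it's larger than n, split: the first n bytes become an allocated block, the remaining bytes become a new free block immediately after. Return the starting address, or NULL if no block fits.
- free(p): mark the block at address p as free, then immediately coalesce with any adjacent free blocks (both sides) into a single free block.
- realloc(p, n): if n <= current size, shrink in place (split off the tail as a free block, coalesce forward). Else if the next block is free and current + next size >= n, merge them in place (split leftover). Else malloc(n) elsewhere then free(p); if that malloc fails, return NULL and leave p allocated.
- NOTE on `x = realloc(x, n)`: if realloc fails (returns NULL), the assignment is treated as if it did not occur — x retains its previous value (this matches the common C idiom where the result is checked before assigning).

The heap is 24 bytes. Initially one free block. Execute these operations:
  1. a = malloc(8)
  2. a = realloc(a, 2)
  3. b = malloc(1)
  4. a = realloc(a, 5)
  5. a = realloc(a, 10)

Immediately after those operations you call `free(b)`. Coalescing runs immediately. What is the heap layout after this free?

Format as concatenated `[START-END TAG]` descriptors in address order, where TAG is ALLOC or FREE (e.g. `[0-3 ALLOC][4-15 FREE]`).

Answer: [0-2 FREE][3-12 ALLOC][13-23 FREE]

Derivation:
Op 1: a = malloc(8) -> a = 0; heap: [0-7 ALLOC][8-23 FREE]
Op 2: a = realloc(a, 2) -> a = 0; heap: [0-1 ALLOC][2-23 FREE]
Op 3: b = malloc(1) -> b = 2; heap: [0-1 ALLOC][2-2 ALLOC][3-23 FREE]
Op 4: a = realloc(a, 5) -> a = 3; heap: [0-1 FREE][2-2 ALLOC][3-7 ALLOC][8-23 FREE]
Op 5: a = realloc(a, 10) -> a = 3; heap: [0-1 FREE][2-2 ALLOC][3-12 ALLOC][13-23 FREE]
free(b): b = 2 -> block [2-2 ALLOC]; mark free, coalesce with adjacent free neighbors -> [0-2 FREE][3-12 ALLOC][13-23 FREE]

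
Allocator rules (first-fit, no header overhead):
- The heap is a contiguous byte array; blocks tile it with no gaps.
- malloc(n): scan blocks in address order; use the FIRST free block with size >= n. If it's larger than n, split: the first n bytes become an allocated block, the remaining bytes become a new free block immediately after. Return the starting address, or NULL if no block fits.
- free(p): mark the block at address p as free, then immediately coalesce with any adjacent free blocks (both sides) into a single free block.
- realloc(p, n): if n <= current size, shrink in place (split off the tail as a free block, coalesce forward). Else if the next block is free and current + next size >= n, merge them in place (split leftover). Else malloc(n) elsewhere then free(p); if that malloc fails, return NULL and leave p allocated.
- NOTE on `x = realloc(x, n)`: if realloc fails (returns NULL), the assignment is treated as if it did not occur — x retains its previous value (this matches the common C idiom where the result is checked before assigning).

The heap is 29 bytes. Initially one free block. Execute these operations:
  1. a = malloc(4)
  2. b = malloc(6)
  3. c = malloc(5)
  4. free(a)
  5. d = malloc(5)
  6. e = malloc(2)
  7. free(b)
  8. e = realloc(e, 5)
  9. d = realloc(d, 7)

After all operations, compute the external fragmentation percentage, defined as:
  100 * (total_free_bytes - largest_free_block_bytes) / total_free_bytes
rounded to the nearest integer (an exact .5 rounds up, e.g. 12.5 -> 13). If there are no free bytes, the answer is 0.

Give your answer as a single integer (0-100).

Answer: 42

Derivation:
Op 1: a = malloc(4) -> a = 0; heap: [0-3 ALLOC][4-28 FREE]
Op 2: b = malloc(6) -> b = 4; heap: [0-3 ALLOC][4-9 ALLOC][10-28 FREE]
Op 3: c = malloc(5) -> c = 10; heap: [0-3 ALLOC][4-9 ALLOC][10-14 ALLOC][15-28 FREE]
Op 4: free(a) -> (freed a); heap: [0-3 FREE][4-9 ALLOC][10-14 ALLOC][15-28 FREE]
Op 5: d = malloc(5) -> d = 15; heap: [0-3 FREE][4-9 ALLOC][10-14 ALLOC][15-19 ALLOC][20-28 FREE]
Op 6: e = malloc(2) -> e = 0; heap: [0-1 ALLOC][2-3 FREE][4-9 ALLOC][10-14 ALLOC][15-19 ALLOC][20-28 FREE]
Op 7: free(b) -> (freed b); heap: [0-1 ALLOC][2-9 FREE][10-14 ALLOC][15-19 ALLOC][20-28 FREE]
Op 8: e = realloc(e, 5) -> e = 0; heap: [0-4 ALLOC][5-9 FREE][10-14 ALLOC][15-19 ALLOC][20-28 FREE]
Op 9: d = realloc(d, 7) -> d = 15; heap: [0-4 ALLOC][5-9 FREE][10-14 ALLOC][15-21 ALLOC][22-28 FREE]
Free blocks: [5 7] total_free=12 largest=7 -> 100*(12-7)/12 = 500/12 ≈ 41.667 -> rounds to 42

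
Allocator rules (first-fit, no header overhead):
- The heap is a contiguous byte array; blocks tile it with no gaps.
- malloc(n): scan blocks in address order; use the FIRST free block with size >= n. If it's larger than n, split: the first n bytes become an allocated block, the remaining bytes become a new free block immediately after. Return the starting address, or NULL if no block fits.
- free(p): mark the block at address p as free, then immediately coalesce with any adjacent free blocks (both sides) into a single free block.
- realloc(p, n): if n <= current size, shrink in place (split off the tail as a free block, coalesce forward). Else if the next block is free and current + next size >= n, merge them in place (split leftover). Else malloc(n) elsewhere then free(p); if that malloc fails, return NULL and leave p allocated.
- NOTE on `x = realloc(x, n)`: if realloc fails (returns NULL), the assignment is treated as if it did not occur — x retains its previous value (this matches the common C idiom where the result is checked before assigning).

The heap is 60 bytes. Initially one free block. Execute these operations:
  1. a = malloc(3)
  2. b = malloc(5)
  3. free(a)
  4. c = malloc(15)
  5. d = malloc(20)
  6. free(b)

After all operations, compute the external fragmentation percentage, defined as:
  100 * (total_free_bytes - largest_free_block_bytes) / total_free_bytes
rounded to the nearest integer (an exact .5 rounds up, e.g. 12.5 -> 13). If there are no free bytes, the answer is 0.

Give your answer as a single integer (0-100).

Answer: 32

Derivation:
Op 1: a = malloc(3) -> a = 0; heap: [0-2 ALLOC][3-59 FREE]
Op 2: b = malloc(5) -> b = 3; heap: [0-2 ALLOC][3-7 ALLOC][8-59 FREE]
Op 3: free(a) -> (freed a); heap: [0-2 FREE][3-7 ALLOC][8-59 FREE]
Op 4: c = malloc(15) -> c = 8; heap: [0-2 FREE][3-7 ALLOC][8-22 ALLOC][23-59 FREE]
Op 5: d = malloc(20) -> d = 23; heap: [0-2 FREE][3-7 ALLOC][8-22 ALLOC][23-42 ALLOC][43-59 FREE]
Op 6: free(b) -> (freed b); heap: [0-7 FREE][8-22 ALLOC][23-42 ALLOC][43-59 FREE]
Free blocks: [8 17] total_free=25 largest=17 -> 100*(25-17)/25 = 800/25 = 32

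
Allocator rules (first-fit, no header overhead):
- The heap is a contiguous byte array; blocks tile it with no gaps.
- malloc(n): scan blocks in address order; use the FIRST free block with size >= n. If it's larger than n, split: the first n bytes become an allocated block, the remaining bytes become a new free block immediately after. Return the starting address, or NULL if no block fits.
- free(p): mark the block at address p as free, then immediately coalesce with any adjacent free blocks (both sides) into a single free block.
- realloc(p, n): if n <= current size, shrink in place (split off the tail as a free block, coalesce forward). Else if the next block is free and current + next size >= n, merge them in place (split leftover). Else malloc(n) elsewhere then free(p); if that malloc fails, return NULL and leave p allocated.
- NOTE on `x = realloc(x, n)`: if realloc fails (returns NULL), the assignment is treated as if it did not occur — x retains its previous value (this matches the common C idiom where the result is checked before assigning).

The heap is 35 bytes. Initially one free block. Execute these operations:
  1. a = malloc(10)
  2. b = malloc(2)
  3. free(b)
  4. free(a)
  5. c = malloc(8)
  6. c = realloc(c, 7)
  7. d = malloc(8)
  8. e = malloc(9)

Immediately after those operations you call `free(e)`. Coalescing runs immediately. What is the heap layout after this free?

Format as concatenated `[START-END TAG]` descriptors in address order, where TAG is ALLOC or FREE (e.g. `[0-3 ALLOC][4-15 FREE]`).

Answer: [0-6 ALLOC][7-14 ALLOC][15-34 FREE]

Derivation:
Op 1: a = malloc(10) -> a = 0; heap: [0-9 ALLOC][10-34 FREE]
Op 2: b = malloc(2) -> b = 10; heap: [0-9 ALLOC][10-11 ALLOC][12-34 FREE]
Op 3: free(b) -> (freed b); heap: [0-9 ALLOC][10-34 FREE]
Op 4: free(a) -> (freed a); heap: [0-34 FREE]
Op 5: c = malloc(8) -> c = 0; heap: [0-7 ALLOC][8-34 FREE]
Op 6: c = realloc(c, 7) -> c = 0; heap: [0-6 ALLOC][7-34 FREE]
Op 7: d = malloc(8) -> d = 7; heap: [0-6 ALLOC][7-14 ALLOC][15-34 FREE]
Op 8: e = malloc(9) -> e = 15; heap: [0-6 ALLOC][7-14 ALLOC][15-23 ALLOC][24-34 FREE]
free(e): e = 15 -> block [15-23 ALLOC]; mark free, coalesce with adjacent free neighbors -> [0-6 ALLOC][7-14 ALLOC][15-34 FREE]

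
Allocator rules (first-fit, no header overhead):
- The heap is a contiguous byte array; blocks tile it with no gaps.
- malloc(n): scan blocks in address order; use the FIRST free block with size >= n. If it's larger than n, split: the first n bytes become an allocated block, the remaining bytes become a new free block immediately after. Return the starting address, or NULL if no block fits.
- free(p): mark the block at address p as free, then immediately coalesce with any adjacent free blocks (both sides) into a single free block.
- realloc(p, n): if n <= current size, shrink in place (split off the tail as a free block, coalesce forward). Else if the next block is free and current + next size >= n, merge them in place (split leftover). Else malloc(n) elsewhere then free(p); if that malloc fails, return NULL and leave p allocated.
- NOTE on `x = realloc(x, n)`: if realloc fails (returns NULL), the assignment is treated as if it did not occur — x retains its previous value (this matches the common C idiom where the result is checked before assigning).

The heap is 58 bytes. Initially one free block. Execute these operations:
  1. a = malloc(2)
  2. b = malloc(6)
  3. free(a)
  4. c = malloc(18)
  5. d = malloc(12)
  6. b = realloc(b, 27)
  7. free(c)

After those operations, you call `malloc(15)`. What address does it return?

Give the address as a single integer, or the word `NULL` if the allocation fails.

Answer: 8

Derivation:
Op 1: a = malloc(2) -> a = 0; heap: [0-1 ALLOC][2-57 FREE]
Op 2: b = malloc(6) -> b = 2; heap: [0-1 ALLOC][2-7 ALLOC][8-57 FREE]
Op 3: free(a) -> (freed a); heap: [0-1 FREE][2-7 ALLOC][8-57 FREE]
Op 4: c = malloc(18) -> c = 8; heap: [0-1 FREE][2-7 ALLOC][8-25 ALLOC][26-57 FREE]
Op 5: d = malloc(12) -> d = 26; heap: [0-1 FREE][2-7 ALLOC][8-25 ALLOC][26-37 ALLOC][38-57 FREE]
Op 6: b = realloc(b, 27) -> NULL (b unchanged); heap: [0-1 FREE][2-7 ALLOC][8-25 ALLOC][26-37 ALLOC][38-57 FREE]
Op 7: free(c) -> (freed c); heap: [0-1 FREE][2-7 ALLOC][8-25 FREE][26-37 ALLOC][38-57 FREE]
malloc(15): first-fit scan over [0-1 FREE][2-7 ALLOC][8-25 FREE][26-37 ALLOC][38-57 FREE] -> 8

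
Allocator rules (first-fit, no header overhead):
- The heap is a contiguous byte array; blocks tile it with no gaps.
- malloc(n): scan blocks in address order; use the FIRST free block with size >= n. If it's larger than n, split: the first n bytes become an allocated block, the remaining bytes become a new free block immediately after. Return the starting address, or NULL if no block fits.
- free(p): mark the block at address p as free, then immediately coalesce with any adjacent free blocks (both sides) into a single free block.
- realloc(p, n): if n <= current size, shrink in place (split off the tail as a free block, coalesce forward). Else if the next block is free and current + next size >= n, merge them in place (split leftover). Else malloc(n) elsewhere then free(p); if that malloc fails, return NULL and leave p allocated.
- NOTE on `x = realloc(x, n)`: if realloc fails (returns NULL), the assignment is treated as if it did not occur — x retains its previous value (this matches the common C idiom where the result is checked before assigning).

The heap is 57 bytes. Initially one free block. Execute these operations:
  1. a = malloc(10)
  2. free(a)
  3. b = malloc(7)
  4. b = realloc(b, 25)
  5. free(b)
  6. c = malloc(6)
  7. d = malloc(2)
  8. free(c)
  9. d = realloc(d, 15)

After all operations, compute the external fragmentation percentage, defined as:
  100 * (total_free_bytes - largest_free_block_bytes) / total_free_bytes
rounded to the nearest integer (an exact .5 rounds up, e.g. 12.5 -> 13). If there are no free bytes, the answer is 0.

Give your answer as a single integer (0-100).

Op 1: a = malloc(10) -> a = 0; heap: [0-9 ALLOC][10-56 FREE]
Op 2: free(a) -> (freed a); heap: [0-56 FREE]
Op 3: b = malloc(7) -> b = 0; heap: [0-6 ALLOC][7-56 FREE]
Op 4: b = realloc(b, 25) -> b = 0; heap: [0-24 ALLOC][25-56 FREE]
Op 5: free(b) -> (freed b); heap: [0-56 FREE]
Op 6: c = malloc(6) -> c = 0; heap: [0-5 ALLOC][6-56 FREE]
Op 7: d = malloc(2) -> d = 6; heap: [0-5 ALLOC][6-7 ALLOC][8-56 FREE]
Op 8: free(c) -> (freed c); heap: [0-5 FREE][6-7 ALLOC][8-56 FREE]
Op 9: d = realloc(d, 15) -> d = 6; heap: [0-5 FREE][6-20 ALLOC][21-56 FREE]
Free blocks: [6 36] total_free=42 largest=36 -> 100*(42-36)/42 = 600/42 ≈ 14.286 -> rounds to 14

Answer: 14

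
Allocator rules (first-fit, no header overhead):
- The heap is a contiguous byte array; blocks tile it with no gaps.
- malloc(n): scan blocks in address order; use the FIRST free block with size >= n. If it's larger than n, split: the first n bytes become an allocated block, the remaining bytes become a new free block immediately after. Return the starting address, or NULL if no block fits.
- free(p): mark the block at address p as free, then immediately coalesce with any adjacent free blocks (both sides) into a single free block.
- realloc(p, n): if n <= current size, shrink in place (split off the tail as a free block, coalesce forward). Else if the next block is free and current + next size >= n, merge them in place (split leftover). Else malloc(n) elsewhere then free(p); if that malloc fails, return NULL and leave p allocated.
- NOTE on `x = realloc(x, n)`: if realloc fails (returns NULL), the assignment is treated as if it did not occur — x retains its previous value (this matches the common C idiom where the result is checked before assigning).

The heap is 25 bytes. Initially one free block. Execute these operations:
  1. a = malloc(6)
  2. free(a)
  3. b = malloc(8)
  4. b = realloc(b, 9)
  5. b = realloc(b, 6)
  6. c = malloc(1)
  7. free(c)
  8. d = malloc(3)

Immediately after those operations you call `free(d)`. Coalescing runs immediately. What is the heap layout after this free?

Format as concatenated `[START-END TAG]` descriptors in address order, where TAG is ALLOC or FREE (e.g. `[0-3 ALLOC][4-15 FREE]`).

Op 1: a = malloc(6) -> a = 0; heap: [0-5 ALLOC][6-24 FREE]
Op 2: free(a) -> (freed a); heap: [0-24 FREE]
Op 3: b = malloc(8) -> b = 0; heap: [0-7 ALLOC][8-24 FREE]
Op 4: b = realloc(b, 9) -> b = 0; heap: [0-8 ALLOC][9-24 FREE]
Op 5: b = realloc(b, 6) -> b = 0; heap: [0-5 ALLOC][6-24 FREE]
Op 6: c = malloc(1) -> c = 6; heap: [0-5 ALLOC][6-6 ALLOC][7-24 FREE]
Op 7: free(c) -> (freed c); heap: [0-5 ALLOC][6-24 FREE]
Op 8: d = malloc(3) -> d = 6; heap: [0-5 ALLOC][6-8 ALLOC][9-24 FREE]
free(d): d = 6 -> block [6-8 ALLOC]; mark free, coalesce with adjacent free neighbors -> [0-5 ALLOC][6-24 FREE]

Answer: [0-5 ALLOC][6-24 FREE]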